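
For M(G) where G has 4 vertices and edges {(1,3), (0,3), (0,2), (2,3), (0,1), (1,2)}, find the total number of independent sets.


An independent set in a graphic matroid is an acyclic edge subset.
G has 4 vertices and 6 edges.
Enumerate all 2^6 = 64 subsets, checking for acyclicity.
Total independent sets = 38.

38


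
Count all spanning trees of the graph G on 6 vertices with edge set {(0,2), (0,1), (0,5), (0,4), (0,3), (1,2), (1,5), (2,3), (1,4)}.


By Kirchhoff's matrix tree theorem, the number of spanning trees equals
the determinant of any cofactor of the Laplacian matrix L.
G has 6 vertices and 9 edges.
Computing the (5 x 5) cofactor determinant gives 52.

52


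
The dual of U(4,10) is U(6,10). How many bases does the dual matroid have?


The dual of U(r,n) is U(n-r, n) = U(6,10).
Bases of U(6,10) are all (6)-element subsets.
|B(M*)| = C(10,6) = 10! / (6! * 4!) = 210.

210


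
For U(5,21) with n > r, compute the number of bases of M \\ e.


Deleting e from U(5,21) gives U(5,20) since n > r.
Bases of U(5,20) = C(20,5) = 15504.

15504


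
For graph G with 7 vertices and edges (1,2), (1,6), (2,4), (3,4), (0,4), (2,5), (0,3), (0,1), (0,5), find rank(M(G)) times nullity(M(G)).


r(M) = |V| - c = 7 - 1 = 6.
nullity = |E| - r(M) = 9 - 6 = 3.
Product = 6 * 3 = 18.

18


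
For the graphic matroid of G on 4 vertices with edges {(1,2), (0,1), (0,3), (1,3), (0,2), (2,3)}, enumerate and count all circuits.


A circuit in a graphic matroid = edge set of a simple cycle.
G has 4 vertices and 6 edges.
Enumerating all minimal edge subsets forming cycles...
Total circuits found: 7.

7


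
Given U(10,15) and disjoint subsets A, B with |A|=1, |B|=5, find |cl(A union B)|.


|A union B| = 1 + 5 = 6 (disjoint).
In U(10,15), cl(S) = S if |S| < 10, else cl(S) = E.
Since 6 < 10, cl(A union B) = A union B.
|cl(A union B)| = 6.

6


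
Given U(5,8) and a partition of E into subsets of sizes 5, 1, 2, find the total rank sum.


r(Ai) = min(|Ai|, 5) for each part.
Sum = min(5,5) + min(1,5) + min(2,5)
    = 5 + 1 + 2
    = 8.

8


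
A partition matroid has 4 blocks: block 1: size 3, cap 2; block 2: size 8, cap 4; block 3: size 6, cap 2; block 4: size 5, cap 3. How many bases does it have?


A basis picks exactly ci elements from block i.
Number of bases = product of C(|Si|, ci).
= C(3,2) * C(8,4) * C(6,2) * C(5,3)
= 3 * 70 * 15 * 10
= 31500.

31500


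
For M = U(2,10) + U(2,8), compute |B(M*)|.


(M1+M2)* = M1* + M2*.
M1* = U(8,10), bases: C(10,8) = 45.
M2* = U(6,8), bases: C(8,6) = 28.
|B(M*)| = 45 * 28 = 1260.

1260


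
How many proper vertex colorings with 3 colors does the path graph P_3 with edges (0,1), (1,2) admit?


P(P_3, k) = k * (k-1)^(2).
P(3) = 3 * 2^2 = 3 * 4 = 12.

12


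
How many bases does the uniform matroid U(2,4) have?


Bases of U(2,4) are all 2-element subsets of the 4-element ground set.
Number of bases = C(4,2).
C(4,2) = (4 * 3) / (1 * 2) = 6.

6


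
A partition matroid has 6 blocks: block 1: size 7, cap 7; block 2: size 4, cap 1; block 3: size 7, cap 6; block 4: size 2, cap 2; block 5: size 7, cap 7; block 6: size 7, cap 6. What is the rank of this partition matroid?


Rank of a partition matroid = sum of min(|Si|, ci) for each block.
= min(7,7) + min(4,1) + min(7,6) + min(2,2) + min(7,7) + min(7,6)
= 7 + 1 + 6 + 2 + 7 + 6
= 29.

29


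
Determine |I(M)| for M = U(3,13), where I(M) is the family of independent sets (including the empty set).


Independent sets of U(3,13) are all subsets of size <= 3.
Count = (13 choose 0) + (13 choose 1) + (13 choose 2) + (13 choose 3)
     = 1 + 13 + 78 + 286
     = 378.

378


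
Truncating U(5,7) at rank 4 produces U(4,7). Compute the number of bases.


Truncating U(5,7) to rank 4 gives U(4,7).
Bases of U(4,7) are all 4-element subsets of 7 elements.
Number of bases = (7 choose 4) = 35.

35


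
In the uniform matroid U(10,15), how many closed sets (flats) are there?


Flats of U(10,15): every subset of size < 10 is a flat, plus E itself.
Count = C(15,0) + C(15,1) + C(15,2) + C(15,3) + C(15,4) + C(15,5) + C(15,6) + C(15,7) + C(15,8) + C(15,9) + 1
     = 1 + 15 + 105 + 455 + 1365 + 3003 + 5005 + 6435 + 6435 + 5005 + 1
     = 27825.

27825


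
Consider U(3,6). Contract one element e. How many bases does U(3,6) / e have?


Contracting e from U(3,6) gives U(2,5).
Bases of U(2,5) = C(5,2) = 5! / (2! * 3!) = 10.

10


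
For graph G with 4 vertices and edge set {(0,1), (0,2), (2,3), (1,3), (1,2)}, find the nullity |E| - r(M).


Cycle rank (nullity) = |E| - r(M) = |E| - (|V| - c).
|E| = 5, |V| = 4, c = 1.
Nullity = 5 - (4 - 1) = 5 - 3 = 2.

2


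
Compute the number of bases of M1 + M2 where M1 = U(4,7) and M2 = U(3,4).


Bases of a direct sum M1 + M2: |B| = |B(M1)| * |B(M2)|.
|B(U(4,7))| = C(7,4) = 35.
|B(U(3,4))| = C(4,3) = 4.
Total bases = 35 * 4 = 140.

140


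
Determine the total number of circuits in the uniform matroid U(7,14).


In U(7,14), circuits are the (8)-element subsets.
Any set of 8 elements is dependent, and removing any one element gives
an independent set of size 7, so it is a minimal dependent set.
Number of circuits = C(14,8) = 3003.

3003


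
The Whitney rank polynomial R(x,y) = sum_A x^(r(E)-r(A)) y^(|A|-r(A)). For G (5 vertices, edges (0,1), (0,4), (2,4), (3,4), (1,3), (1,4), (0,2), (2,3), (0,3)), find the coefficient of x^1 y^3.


R(x,y) = sum over A in 2^E of x^(r(E)-r(A)) * y^(|A|-r(A)).
G has 5 vertices, 9 edges. r(E) = 4.
Enumerate all 2^9 = 512 subsets.
Count subsets with r(E)-r(A)=1 and |A|-r(A)=3: 2.

2


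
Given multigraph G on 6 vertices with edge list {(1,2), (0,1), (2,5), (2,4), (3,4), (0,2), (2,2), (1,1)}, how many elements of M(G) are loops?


In a graphic matroid, a loop is a self-loop edge (u,u) with rank 0.
Examining all 8 edges for self-loops...
Self-loops found: (2,2), (1,1)
Number of loops = 2.

2


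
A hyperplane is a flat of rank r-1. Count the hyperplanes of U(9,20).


Hyperplanes of U(9,20) are flats of rank 8.
In a uniform matroid, these are exactly the (8)-element subsets.
Count = C(20,8) = 125970.

125970


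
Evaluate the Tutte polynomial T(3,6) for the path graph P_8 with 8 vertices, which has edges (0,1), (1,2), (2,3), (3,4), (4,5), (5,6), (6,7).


A path on 8 vertices is a tree with 7 edges.
T(x,y) = x^(7) for any tree.
T(3,6) = 3^7 = 2187.

2187


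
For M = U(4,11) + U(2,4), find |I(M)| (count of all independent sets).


For a direct sum, |I(M1+M2)| = |I(M1)| * |I(M2)|.
|I(U(4,11))| = sum C(11,k) for k=0..4 = 562.
|I(U(2,4))| = sum C(4,k) for k=0..2 = 11.
Total = 562 * 11 = 6182.

6182


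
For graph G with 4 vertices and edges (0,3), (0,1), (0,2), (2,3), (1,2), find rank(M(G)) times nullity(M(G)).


r(M) = |V| - c = 4 - 1 = 3.
nullity = |E| - r(M) = 5 - 3 = 2.
Product = 3 * 2 = 6.

6


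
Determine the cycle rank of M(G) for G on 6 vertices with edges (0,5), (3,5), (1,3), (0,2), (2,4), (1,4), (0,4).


Cycle rank (nullity) = |E| - r(M) = |E| - (|V| - c).
|E| = 7, |V| = 6, c = 1.
Nullity = 7 - (6 - 1) = 7 - 5 = 2.

2


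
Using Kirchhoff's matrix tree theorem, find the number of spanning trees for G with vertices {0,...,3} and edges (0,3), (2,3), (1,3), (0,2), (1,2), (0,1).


By Kirchhoff's matrix tree theorem, the number of spanning trees equals
the determinant of any cofactor of the Laplacian matrix L.
G has 4 vertices and 6 edges.
Computing the (3 x 3) cofactor determinant gives 16.

16


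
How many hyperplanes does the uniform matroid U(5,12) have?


Hyperplanes of U(5,12) are flats of rank 4.
In a uniform matroid, these are exactly the (4)-element subsets.
Count = (12 choose 4) = 495.

495


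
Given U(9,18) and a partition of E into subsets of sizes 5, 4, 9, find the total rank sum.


r(Ai) = min(|Ai|, 9) for each part.
Sum = min(5,9) + min(4,9) + min(9,9)
    = 5 + 4 + 9
    = 18.

18


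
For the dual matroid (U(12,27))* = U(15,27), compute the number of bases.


The dual of U(r,n) is U(n-r, n) = U(15,27).
Bases of U(15,27) are all (15)-element subsets.
|B(M*)| = C(27,15) = 27! / (15! * 12!) = 17383860.

17383860


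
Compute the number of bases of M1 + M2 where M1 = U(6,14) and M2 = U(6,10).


Bases of a direct sum M1 + M2: |B| = |B(M1)| * |B(M2)|.
|B(U(6,14))| = C(14,6) = 3003.
|B(U(6,10))| = C(10,6) = 210.
Total bases = 3003 * 210 = 630630.

630630


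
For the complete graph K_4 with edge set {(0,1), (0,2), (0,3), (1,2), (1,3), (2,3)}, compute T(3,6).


T(K_4; x,y) = x^3 + 3x^2 + 4xy + 2x + y^3 + 3y^2 + 2y.
Substituting x=3, y=6:
= 27 + 27 + 72 + 6 + 216 + 108 + 12
= 468.

468


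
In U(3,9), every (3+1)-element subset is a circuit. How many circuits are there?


In U(3,9), circuits are the (4)-element subsets.
Any set of 4 elements is dependent, and removing any one element gives
an independent set of size 3, so it is a minimal dependent set.
Number of circuits = C(9,4) = (9 * 8 * 7 * 6) / (1 * 2 * 3 * 4) = 126.

126


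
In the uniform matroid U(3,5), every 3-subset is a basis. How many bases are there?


Bases of U(3,5) are all 3-element subsets of the 5-element ground set.
Number of bases = C(5,3).
C(5,3) = 5! / (3! * 2!) = 10.

10


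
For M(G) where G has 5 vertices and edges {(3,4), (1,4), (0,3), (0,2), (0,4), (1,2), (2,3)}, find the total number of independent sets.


An independent set in a graphic matroid is an acyclic edge subset.
G has 5 vertices and 7 edges.
Enumerate all 2^7 = 128 subsets, checking for acyclicity.
Total independent sets = 86.

86


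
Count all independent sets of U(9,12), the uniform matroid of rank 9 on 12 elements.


Independent sets of U(9,12) are all subsets of size <= 9.
Count = (12 choose 0) + (12 choose 1) + (12 choose 2) + (12 choose 3) + (12 choose 4) + (12 choose 5) + (12 choose 6) + (12 choose 7) + (12 choose 8) + (12 choose 9)
     = 1 + 12 + 66 + 220 + 495 + 792 + 924 + 792 + 495 + 220
     = 4017.

4017


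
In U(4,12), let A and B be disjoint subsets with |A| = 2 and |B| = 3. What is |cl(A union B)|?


|A union B| = 2 + 3 = 5 (disjoint).
In U(4,12), cl(S) = S if |S| < 4, else cl(S) = E.
Since 5 >= 4, cl(A union B) = E.
|cl(A union B)| = 12.

12


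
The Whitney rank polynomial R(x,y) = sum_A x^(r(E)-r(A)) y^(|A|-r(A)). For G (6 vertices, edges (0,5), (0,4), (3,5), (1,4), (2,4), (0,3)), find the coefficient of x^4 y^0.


R(x,y) = sum over A in 2^E of x^(r(E)-r(A)) * y^(|A|-r(A)).
G has 6 vertices, 6 edges. r(E) = 5.
Enumerate all 2^6 = 64 subsets.
Count subsets with r(E)-r(A)=4 and |A|-r(A)=0: 6.

6


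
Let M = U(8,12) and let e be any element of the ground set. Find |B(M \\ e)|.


Deleting e from U(8,12) gives U(8,11) since n > r.
Bases of U(8,11) = (11 choose 8) = 165.

165


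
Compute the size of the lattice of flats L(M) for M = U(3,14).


Flats of U(3,14): every subset of size < 3 is a flat, plus E itself.
Count = (14 choose 0) + (14 choose 1) + (14 choose 2) + 1
     = 1 + 14 + 91 + 1
     = 107.

107


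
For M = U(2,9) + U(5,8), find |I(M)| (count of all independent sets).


For a direct sum, |I(M1+M2)| = |I(M1)| * |I(M2)|.
|I(U(2,9))| = sum C(9,k) for k=0..2 = 46.
|I(U(5,8))| = sum C(8,k) for k=0..5 = 219.
Total = 46 * 219 = 10074.

10074


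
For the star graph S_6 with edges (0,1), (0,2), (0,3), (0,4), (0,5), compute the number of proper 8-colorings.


P(tree, k) = k * (k-1)^(5) for any tree on 6 vertices.
P(8) = 8 * 7^5 = 8 * 16807 = 134456.

134456


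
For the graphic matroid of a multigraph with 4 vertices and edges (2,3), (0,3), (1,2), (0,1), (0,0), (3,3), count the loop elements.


In a graphic matroid, a loop is a self-loop edge (u,u) with rank 0.
Examining all 6 edges for self-loops...
Self-loops found: (0,0), (3,3)
Number of loops = 2.

2


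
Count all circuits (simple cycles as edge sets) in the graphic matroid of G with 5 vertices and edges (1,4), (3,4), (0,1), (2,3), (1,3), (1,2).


A circuit in a graphic matroid = edge set of a simple cycle.
G has 5 vertices and 6 edges.
Enumerating all minimal edge subsets forming cycles...
Total circuits found: 3.

3


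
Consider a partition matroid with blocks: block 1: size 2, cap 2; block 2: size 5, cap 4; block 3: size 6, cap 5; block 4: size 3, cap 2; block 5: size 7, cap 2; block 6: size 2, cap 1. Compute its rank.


Rank of a partition matroid = sum of min(|Si|, ci) for each block.
= min(2,2) + min(5,4) + min(6,5) + min(3,2) + min(7,2) + min(2,1)
= 2 + 4 + 5 + 2 + 2 + 1
= 16.

16


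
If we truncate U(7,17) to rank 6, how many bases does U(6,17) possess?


Truncating U(7,17) to rank 6 gives U(6,17).
Bases of U(6,17) are all 6-element subsets of 17 elements.
Number of bases = (17 choose 6) = 12376.

12376


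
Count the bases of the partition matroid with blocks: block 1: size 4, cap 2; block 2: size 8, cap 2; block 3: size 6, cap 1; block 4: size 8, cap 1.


A basis picks exactly ci elements from block i.
Number of bases = product of C(|Si|, ci).
= C(4,2) * C(8,2) * C(6,1) * C(8,1)
= 6 * 28 * 6 * 8
= 8064.

8064


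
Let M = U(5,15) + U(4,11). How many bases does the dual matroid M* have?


(M1+M2)* = M1* + M2*.
M1* = U(10,15), bases: C(15,10) = 3003.
M2* = U(7,11), bases: C(11,7) = 330.
|B(M*)| = 3003 * 330 = 990990.

990990


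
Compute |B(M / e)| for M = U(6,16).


Contracting e from U(6,16) gives U(5,15).
Bases of U(5,15) = C(15,5) = 3003.

3003


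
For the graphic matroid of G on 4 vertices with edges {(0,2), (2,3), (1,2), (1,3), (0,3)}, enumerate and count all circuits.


A circuit in a graphic matroid = edge set of a simple cycle.
G has 4 vertices and 5 edges.
Enumerating all minimal edge subsets forming cycles...
Total circuits found: 3.

3


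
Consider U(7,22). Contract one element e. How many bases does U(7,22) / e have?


Contracting e from U(7,22) gives U(6,21).
Bases of U(6,21) = C(21,6) = 21! / (6! * 15!) = 54264.

54264


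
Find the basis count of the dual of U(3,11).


The dual of U(r,n) is U(n-r, n) = U(8,11).
Bases of U(8,11) are all (8)-element subsets.
|B(M*)| = (11 choose 8) = 165.

165


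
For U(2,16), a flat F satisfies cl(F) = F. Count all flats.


Flats of U(2,16): every subset of size < 2 is a flat, plus E itself.
Count = C(16,0) + C(16,1) + 1
     = 1 + 16 + 1
     = 18.

18


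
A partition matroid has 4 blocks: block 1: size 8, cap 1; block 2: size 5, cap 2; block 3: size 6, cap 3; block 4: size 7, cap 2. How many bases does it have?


A basis picks exactly ci elements from block i.
Number of bases = product of C(|Si|, ci).
= C(8,1) * C(5,2) * C(6,3) * C(7,2)
= 8 * 10 * 20 * 21
= 33600.

33600


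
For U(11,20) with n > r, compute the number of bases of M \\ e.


Deleting e from U(11,20) gives U(11,19) since n > r.
Bases of U(11,19) = (19 choose 11) = 75582.

75582


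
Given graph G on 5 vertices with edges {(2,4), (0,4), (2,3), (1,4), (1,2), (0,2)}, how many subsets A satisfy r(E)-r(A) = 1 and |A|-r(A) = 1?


R(x,y) = sum over A in 2^E of x^(r(E)-r(A)) * y^(|A|-r(A)).
G has 5 vertices, 6 edges. r(E) = 4.
Enumerate all 2^6 = 64 subsets.
Count subsets with r(E)-r(A)=1 and |A|-r(A)=1: 7.

7


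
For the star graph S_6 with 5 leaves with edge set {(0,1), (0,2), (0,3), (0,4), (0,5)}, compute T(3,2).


A star on 6 vertices is a tree with 5 edges.
T(x,y) = x^(5) for any tree.
T(3,2) = 3^5 = 243.

243


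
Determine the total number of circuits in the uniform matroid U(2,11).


In U(2,11), circuits are the (3)-element subsets.
Any set of 3 elements is dependent, and removing any one element gives
an independent set of size 2, so it is a minimal dependent set.
Number of circuits = C(11,3) = 11! / (3! * 8!) = 165.

165


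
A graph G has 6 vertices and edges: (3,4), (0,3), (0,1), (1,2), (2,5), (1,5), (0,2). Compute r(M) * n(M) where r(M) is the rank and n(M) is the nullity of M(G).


r(M) = |V| - c = 6 - 1 = 5.
nullity = |E| - r(M) = 7 - 5 = 2.
Product = 5 * 2 = 10.

10


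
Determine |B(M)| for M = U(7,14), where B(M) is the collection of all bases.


Bases of U(7,14) are all 7-element subsets of the 14-element ground set.
Number of bases = C(14,7).
(14 choose 7) = 3432.

3432


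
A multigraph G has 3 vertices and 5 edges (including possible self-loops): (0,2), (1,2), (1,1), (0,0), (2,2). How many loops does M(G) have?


In a graphic matroid, a loop is a self-loop edge (u,u) with rank 0.
Examining all 5 edges for self-loops...
Self-loops found: (1,1), (0,0), (2,2)
Number of loops = 3.

3


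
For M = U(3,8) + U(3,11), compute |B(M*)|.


(M1+M2)* = M1* + M2*.
M1* = U(5,8), bases: C(8,5) = 56.
M2* = U(8,11), bases: C(11,8) = 165.
|B(M*)| = 56 * 165 = 9240.

9240


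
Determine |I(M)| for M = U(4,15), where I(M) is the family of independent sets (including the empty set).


Independent sets of U(4,15) are all subsets of size <= 4.
Count = (15 choose 0) + (15 choose 1) + (15 choose 2) + (15 choose 3) + (15 choose 4)
     = 1 + 15 + 105 + 455 + 1365
     = 1941.

1941


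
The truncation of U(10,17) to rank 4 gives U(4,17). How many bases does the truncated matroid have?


Truncating U(10,17) to rank 4 gives U(4,17).
Bases of U(4,17) are all 4-element subsets of 17 elements.
Number of bases = (17 choose 4) = 2380.

2380


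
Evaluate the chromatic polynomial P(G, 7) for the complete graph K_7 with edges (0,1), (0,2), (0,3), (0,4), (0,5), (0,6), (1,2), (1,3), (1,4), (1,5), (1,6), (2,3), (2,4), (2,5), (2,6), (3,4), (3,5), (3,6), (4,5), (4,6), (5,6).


P(K_7, k) = k(k-1)(k-2)...(k-6).
P(7) = (7) * (6) * (5) * (4) * (3) * (2) * (1) = 5040.

5040


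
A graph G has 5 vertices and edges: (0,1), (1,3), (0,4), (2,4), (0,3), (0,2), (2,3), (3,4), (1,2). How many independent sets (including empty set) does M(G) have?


An independent set in a graphic matroid is an acyclic edge subset.
G has 5 vertices and 9 edges.
Enumerate all 2^9 = 512 subsets, checking for acyclicity.
Total independent sets = 198.

198


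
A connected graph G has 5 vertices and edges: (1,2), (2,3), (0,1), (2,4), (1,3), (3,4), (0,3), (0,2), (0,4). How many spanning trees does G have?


By Kirchhoff's matrix tree theorem, the number of spanning trees equals
the determinant of any cofactor of the Laplacian matrix L.
G has 5 vertices and 9 edges.
Computing the (4 x 4) cofactor determinant gives 75.

75


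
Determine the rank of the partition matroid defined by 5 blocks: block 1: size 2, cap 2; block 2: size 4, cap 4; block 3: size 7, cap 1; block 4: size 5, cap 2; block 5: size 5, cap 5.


Rank of a partition matroid = sum of min(|Si|, ci) for each block.
= min(2,2) + min(4,4) + min(7,1) + min(5,2) + min(5,5)
= 2 + 4 + 1 + 2 + 5
= 14.

14


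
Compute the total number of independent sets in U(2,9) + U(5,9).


For a direct sum, |I(M1+M2)| = |I(M1)| * |I(M2)|.
|I(U(2,9))| = sum C(9,k) for k=0..2 = 46.
|I(U(5,9))| = sum C(9,k) for k=0..5 = 382.
Total = 46 * 382 = 17572.

17572


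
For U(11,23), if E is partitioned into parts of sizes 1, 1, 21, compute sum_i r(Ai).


r(Ai) = min(|Ai|, 11) for each part.
Sum = min(1,11) + min(1,11) + min(21,11)
    = 1 + 1 + 11
    = 13.

13


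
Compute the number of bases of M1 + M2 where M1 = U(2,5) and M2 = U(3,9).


Bases of a direct sum M1 + M2: |B| = |B(M1)| * |B(M2)|.
|B(U(2,5))| = C(5,2) = 10.
|B(U(3,9))| = C(9,3) = 84.
Total bases = 10 * 84 = 840.

840


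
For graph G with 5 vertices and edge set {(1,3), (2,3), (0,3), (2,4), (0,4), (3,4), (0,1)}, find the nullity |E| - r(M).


Cycle rank (nullity) = |E| - r(M) = |E| - (|V| - c).
|E| = 7, |V| = 5, c = 1.
Nullity = 7 - (5 - 1) = 7 - 4 = 3.

3


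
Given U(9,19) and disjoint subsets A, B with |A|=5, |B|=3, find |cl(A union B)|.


|A union B| = 5 + 3 = 8 (disjoint).
In U(9,19), cl(S) = S if |S| < 9, else cl(S) = E.
Since 8 < 9, cl(A union B) = A union B.
|cl(A union B)| = 8.

8


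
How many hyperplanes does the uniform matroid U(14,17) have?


Hyperplanes of U(14,17) are flats of rank 13.
In a uniform matroid, these are exactly the (13)-element subsets.
Count = C(17,13) = 17! / (13! * 4!) = 2380.

2380


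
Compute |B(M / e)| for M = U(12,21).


Contracting e from U(12,21) gives U(11,20).
Bases of U(11,20) = C(20,11) = 20! / (11! * 9!) = 167960.

167960


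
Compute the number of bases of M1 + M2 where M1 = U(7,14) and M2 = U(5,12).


Bases of a direct sum M1 + M2: |B| = |B(M1)| * |B(M2)|.
|B(U(7,14))| = C(14,7) = 3432.
|B(U(5,12))| = C(12,5) = 792.
Total bases = 3432 * 792 = 2718144.

2718144


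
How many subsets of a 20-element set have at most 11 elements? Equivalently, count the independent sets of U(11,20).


Independent sets of U(11,20) are all subsets of size <= 11.
Count = C(20,0) + C(20,1) + C(20,2) + C(20,3) + C(20,4) + C(20,5) + C(20,6) + C(20,7) + C(20,8) + C(20,9) + C(20,10) + C(20,11)
     = 1 + 20 + 190 + 1140 + 4845 + 15504 + 38760 + 77520 + 125970 + 167960 + 184756 + 167960
     = 784626.

784626


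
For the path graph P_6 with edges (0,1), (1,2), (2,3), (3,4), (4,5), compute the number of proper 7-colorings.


P(P_6, k) = k * (k-1)^(5).
P(7) = 7 * 6^5 = 7 * 7776 = 54432.

54432


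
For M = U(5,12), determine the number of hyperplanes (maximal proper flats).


Hyperplanes of U(5,12) are flats of rank 4.
In a uniform matroid, these are exactly the (4)-element subsets.
Count = (12 choose 4) = 495.

495


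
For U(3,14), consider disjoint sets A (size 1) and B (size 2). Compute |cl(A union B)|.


|A union B| = 1 + 2 = 3 (disjoint).
In U(3,14), cl(S) = S if |S| < 3, else cl(S) = E.
Since 3 >= 3, cl(A union B) = E.
|cl(A union B)| = 14.

14


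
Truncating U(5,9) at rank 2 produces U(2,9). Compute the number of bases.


Truncating U(5,9) to rank 2 gives U(2,9).
Bases of U(2,9) are all 2-element subsets of 9 elements.
Number of bases = C(9,2) = (9 * 8) / (1 * 2) = 36.

36


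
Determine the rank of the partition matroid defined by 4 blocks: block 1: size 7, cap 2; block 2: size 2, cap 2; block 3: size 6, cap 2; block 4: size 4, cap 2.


Rank of a partition matroid = sum of min(|Si|, ci) for each block.
= min(7,2) + min(2,2) + min(6,2) + min(4,2)
= 2 + 2 + 2 + 2
= 8.

8


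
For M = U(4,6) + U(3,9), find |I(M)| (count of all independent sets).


For a direct sum, |I(M1+M2)| = |I(M1)| * |I(M2)|.
|I(U(4,6))| = sum C(6,k) for k=0..4 = 57.
|I(U(3,9))| = sum C(9,k) for k=0..3 = 130.
Total = 57 * 130 = 7410.

7410


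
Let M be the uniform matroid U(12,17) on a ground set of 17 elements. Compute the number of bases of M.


Bases of U(12,17) are all 12-element subsets of the 17-element ground set.
Number of bases = C(17,12).
(17 choose 12) = 6188.

6188


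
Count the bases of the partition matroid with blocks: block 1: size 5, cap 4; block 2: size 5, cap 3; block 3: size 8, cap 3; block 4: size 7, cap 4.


A basis picks exactly ci elements from block i.
Number of bases = product of C(|Si|, ci).
= C(5,4) * C(5,3) * C(8,3) * C(7,4)
= 5 * 10 * 56 * 35
= 98000.

98000


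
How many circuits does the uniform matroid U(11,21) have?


In U(11,21), circuits are the (12)-element subsets.
Any set of 12 elements is dependent, and removing any one element gives
an independent set of size 11, so it is a minimal dependent set.
Number of circuits = C(21,12) = 21! / (12! * 9!) = 293930.

293930


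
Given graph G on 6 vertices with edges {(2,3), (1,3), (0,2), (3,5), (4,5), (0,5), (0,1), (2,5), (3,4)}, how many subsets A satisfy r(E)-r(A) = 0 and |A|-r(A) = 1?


R(x,y) = sum over A in 2^E of x^(r(E)-r(A)) * y^(|A|-r(A)).
G has 6 vertices, 9 edges. r(E) = 5.
Enumerate all 2^9 = 512 subsets.
Count subsets with r(E)-r(A)=0 and |A|-r(A)=1: 67.

67


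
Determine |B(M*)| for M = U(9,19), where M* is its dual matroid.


The dual of U(r,n) is U(n-r, n) = U(10,19).
Bases of U(10,19) are all (10)-element subsets.
|B(M*)| = C(19,10) = 19! / (10! * 9!) = 92378.

92378


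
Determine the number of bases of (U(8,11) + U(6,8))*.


(M1+M2)* = M1* + M2*.
M1* = U(3,11), bases: C(11,3) = 165.
M2* = U(2,8), bases: C(8,2) = 28.
|B(M*)| = 165 * 28 = 4620.

4620


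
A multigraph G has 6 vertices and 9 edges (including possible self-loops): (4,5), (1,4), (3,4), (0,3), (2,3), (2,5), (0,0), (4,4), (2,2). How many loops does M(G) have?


In a graphic matroid, a loop is a self-loop edge (u,u) with rank 0.
Examining all 9 edges for self-loops...
Self-loops found: (0,0), (4,4), (2,2)
Number of loops = 3.

3


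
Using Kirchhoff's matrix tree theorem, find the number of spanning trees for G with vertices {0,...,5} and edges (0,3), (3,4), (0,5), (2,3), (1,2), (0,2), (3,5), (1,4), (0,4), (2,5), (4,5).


By Kirchhoff's matrix tree theorem, the number of spanning trees equals
the determinant of any cofactor of the Laplacian matrix L.
G has 6 vertices and 11 edges.
Computing the (5 x 5) cofactor determinant gives 200.

200


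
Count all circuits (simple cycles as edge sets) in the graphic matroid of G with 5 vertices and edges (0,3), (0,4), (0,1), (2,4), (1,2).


A circuit in a graphic matroid = edge set of a simple cycle.
G has 5 vertices and 5 edges.
Enumerating all minimal edge subsets forming cycles...
Total circuits found: 1.

1


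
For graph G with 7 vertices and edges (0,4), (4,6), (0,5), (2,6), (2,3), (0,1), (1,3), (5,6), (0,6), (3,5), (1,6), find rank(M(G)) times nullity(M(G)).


r(M) = |V| - c = 7 - 1 = 6.
nullity = |E| - r(M) = 11 - 6 = 5.
Product = 6 * 5 = 30.

30


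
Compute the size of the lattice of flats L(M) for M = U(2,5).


Flats of U(2,5): every subset of size < 2 is a flat, plus E itself.
Count = (5 choose 0) + (5 choose 1) + 1
     = 1 + 5 + 1
     = 7.

7


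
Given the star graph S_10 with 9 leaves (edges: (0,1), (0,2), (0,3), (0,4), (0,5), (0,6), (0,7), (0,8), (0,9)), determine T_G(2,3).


A star on 10 vertices is a tree with 9 edges.
T(x,y) = x^(9) for any tree.
T(2,3) = 2^9 = 512.

512


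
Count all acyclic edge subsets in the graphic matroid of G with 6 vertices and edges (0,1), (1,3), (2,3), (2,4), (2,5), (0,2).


An independent set in a graphic matroid is an acyclic edge subset.
G has 6 vertices and 6 edges.
Enumerate all 2^6 = 64 subsets, checking for acyclicity.
Total independent sets = 60.

60


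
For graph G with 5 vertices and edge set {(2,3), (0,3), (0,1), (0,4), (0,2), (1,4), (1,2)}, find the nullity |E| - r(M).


Cycle rank (nullity) = |E| - r(M) = |E| - (|V| - c).
|E| = 7, |V| = 5, c = 1.
Nullity = 7 - (5 - 1) = 7 - 4 = 3.

3


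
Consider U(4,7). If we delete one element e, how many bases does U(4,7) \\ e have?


Deleting e from U(4,7) gives U(4,6) since n > r.
Bases of U(4,6) = (6 choose 4) = 15.

15


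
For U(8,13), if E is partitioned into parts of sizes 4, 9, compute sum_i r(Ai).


r(Ai) = min(|Ai|, 8) for each part.
Sum = min(4,8) + min(9,8)
    = 4 + 8
    = 12.

12


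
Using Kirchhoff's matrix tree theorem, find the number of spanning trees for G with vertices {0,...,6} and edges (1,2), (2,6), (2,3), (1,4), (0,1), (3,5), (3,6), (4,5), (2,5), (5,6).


By Kirchhoff's matrix tree theorem, the number of spanning trees equals
the determinant of any cofactor of the Laplacian matrix L.
G has 7 vertices and 10 edges.
Computing the (6 x 6) cofactor determinant gives 56.

56


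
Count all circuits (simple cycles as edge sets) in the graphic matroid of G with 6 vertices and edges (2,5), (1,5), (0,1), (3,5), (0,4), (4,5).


A circuit in a graphic matroid = edge set of a simple cycle.
G has 6 vertices and 6 edges.
Enumerating all minimal edge subsets forming cycles...
Total circuits found: 1.

1


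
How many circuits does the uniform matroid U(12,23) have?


In U(12,23), circuits are the (13)-element subsets.
Any set of 13 elements is dependent, and removing any one element gives
an independent set of size 12, so it is a minimal dependent set.
Number of circuits = C(23,13) = 1144066.

1144066


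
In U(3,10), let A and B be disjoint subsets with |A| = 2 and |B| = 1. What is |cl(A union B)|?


|A union B| = 2 + 1 = 3 (disjoint).
In U(3,10), cl(S) = S if |S| < 3, else cl(S) = E.
Since 3 >= 3, cl(A union B) = E.
|cl(A union B)| = 10.

10


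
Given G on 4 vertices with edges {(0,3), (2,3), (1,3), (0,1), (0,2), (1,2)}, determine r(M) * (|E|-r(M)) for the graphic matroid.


r(M) = |V| - c = 4 - 1 = 3.
nullity = |E| - r(M) = 6 - 3 = 3.
Product = 3 * 3 = 9.

9


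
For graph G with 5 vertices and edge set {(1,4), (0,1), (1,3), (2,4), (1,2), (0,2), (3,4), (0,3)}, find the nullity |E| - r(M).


Cycle rank (nullity) = |E| - r(M) = |E| - (|V| - c).
|E| = 8, |V| = 5, c = 1.
Nullity = 8 - (5 - 1) = 8 - 4 = 4.

4


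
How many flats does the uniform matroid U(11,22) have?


Flats of U(11,22): every subset of size < 11 is a flat, plus E itself.
Count = C(22,0) + C(22,1) + C(22,2) + C(22,3) + C(22,4) + C(22,5) + C(22,6) + C(22,7) + C(22,8) + C(22,9) + C(22,10) + 1
     = 1 + 22 + 231 + 1540 + 7315 + 26334 + 74613 + 170544 + 319770 + 497420 + 646646 + 1
     = 1744437.

1744437


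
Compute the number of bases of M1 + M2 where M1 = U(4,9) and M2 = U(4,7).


Bases of a direct sum M1 + M2: |B| = |B(M1)| * |B(M2)|.
|B(U(4,9))| = C(9,4) = 126.
|B(U(4,7))| = C(7,4) = 35.
Total bases = 126 * 35 = 4410.

4410


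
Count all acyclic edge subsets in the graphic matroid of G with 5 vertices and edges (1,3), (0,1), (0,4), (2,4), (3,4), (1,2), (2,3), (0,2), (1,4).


An independent set in a graphic matroid is an acyclic edge subset.
G has 5 vertices and 9 edges.
Enumerate all 2^9 = 512 subsets, checking for acyclicity.
Total independent sets = 198.

198


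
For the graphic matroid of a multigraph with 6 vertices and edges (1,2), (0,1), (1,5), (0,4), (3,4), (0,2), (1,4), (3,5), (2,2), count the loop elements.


In a graphic matroid, a loop is a self-loop edge (u,u) with rank 0.
Examining all 9 edges for self-loops...
Self-loops found: (2,2)
Number of loops = 1.

1


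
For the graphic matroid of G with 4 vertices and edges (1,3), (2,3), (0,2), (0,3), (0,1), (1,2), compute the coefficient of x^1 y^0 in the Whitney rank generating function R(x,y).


R(x,y) = sum over A in 2^E of x^(r(E)-r(A)) * y^(|A|-r(A)).
G has 4 vertices, 6 edges. r(E) = 3.
Enumerate all 2^6 = 64 subsets.
Count subsets with r(E)-r(A)=1 and |A|-r(A)=0: 15.

15


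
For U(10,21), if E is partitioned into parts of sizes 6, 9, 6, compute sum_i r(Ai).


r(Ai) = min(|Ai|, 10) for each part.
Sum = min(6,10) + min(9,10) + min(6,10)
    = 6 + 9 + 6
    = 21.

21


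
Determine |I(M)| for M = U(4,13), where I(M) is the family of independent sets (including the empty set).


Independent sets of U(4,13) are all subsets of size <= 4.
Count = (13 choose 0) + (13 choose 1) + (13 choose 2) + (13 choose 3) + (13 choose 4)
     = 1 + 13 + 78 + 286 + 715
     = 1093.

1093


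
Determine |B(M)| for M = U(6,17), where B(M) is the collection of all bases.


Bases of U(6,17) are all 6-element subsets of the 17-element ground set.
Number of bases = C(17,6).
C(17,6) = 17! / (6! * 11!) = 12376.

12376


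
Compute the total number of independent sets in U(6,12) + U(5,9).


For a direct sum, |I(M1+M2)| = |I(M1)| * |I(M2)|.
|I(U(6,12))| = sum C(12,k) for k=0..6 = 2510.
|I(U(5,9))| = sum C(9,k) for k=0..5 = 382.
Total = 2510 * 382 = 958820.

958820


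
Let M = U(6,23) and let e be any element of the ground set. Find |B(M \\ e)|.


Deleting e from U(6,23) gives U(6,22) since n > r.
Bases of U(6,22) = C(22,6) = 22! / (6! * 16!) = 74613.

74613


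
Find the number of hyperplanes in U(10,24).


Hyperplanes of U(10,24) are flats of rank 9.
In a uniform matroid, these are exactly the (9)-element subsets.
Count = (24 choose 9) = 1307504.

1307504


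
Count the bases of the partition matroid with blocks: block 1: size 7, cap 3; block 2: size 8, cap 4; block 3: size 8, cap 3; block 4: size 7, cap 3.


A basis picks exactly ci elements from block i.
Number of bases = product of C(|Si|, ci).
= C(7,3) * C(8,4) * C(8,3) * C(7,3)
= 35 * 70 * 56 * 35
= 4802000.

4802000


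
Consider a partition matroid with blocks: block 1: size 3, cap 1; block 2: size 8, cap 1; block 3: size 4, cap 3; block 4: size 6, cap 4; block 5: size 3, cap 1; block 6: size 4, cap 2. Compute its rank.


Rank of a partition matroid = sum of min(|Si|, ci) for each block.
= min(3,1) + min(8,1) + min(4,3) + min(6,4) + min(3,1) + min(4,2)
= 1 + 1 + 3 + 4 + 1 + 2
= 12.

12


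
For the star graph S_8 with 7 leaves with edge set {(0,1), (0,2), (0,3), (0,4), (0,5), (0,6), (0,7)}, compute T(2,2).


A star on 8 vertices is a tree with 7 edges.
T(x,y) = x^(7) for any tree.
T(2,2) = 2^7 = 128.

128


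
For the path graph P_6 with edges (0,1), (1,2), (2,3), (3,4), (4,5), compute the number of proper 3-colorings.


P(P_6, k) = k * (k-1)^(5).
P(3) = 3 * 2^5 = 3 * 32 = 96.

96


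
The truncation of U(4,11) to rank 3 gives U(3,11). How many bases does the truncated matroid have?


Truncating U(4,11) to rank 3 gives U(3,11).
Bases of U(3,11) are all 3-element subsets of 11 elements.
Number of bases = C(11,3) = 11! / (3! * 8!) = 165.

165


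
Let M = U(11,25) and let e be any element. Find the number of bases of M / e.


Contracting e from U(11,25) gives U(10,24).
Bases of U(10,24) = (24 choose 10) = 1961256.

1961256


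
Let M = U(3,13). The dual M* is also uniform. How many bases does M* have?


The dual of U(r,n) is U(n-r, n) = U(10,13).
Bases of U(10,13) are all (10)-element subsets.
|B(M*)| = (13 choose 10) = 286.

286


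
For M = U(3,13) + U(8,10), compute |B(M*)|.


(M1+M2)* = M1* + M2*.
M1* = U(10,13), bases: C(13,10) = 286.
M2* = U(2,10), bases: C(10,2) = 45.
|B(M*)| = 286 * 45 = 12870.

12870


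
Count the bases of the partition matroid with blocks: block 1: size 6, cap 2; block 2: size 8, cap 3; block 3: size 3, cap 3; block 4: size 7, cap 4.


A basis picks exactly ci elements from block i.
Number of bases = product of C(|Si|, ci).
= C(6,2) * C(8,3) * C(3,3) * C(7,4)
= 15 * 56 * 1 * 35
= 29400.

29400


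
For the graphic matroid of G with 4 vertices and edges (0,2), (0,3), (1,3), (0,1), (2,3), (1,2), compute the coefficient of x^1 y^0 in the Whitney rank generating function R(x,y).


R(x,y) = sum over A in 2^E of x^(r(E)-r(A)) * y^(|A|-r(A)).
G has 4 vertices, 6 edges. r(E) = 3.
Enumerate all 2^6 = 64 subsets.
Count subsets with r(E)-r(A)=1 and |A|-r(A)=0: 15.

15


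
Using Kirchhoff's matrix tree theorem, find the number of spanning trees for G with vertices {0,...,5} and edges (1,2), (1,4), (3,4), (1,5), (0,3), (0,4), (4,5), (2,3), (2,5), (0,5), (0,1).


By Kirchhoff's matrix tree theorem, the number of spanning trees equals
the determinant of any cofactor of the Laplacian matrix L.
G has 6 vertices and 11 edges.
Computing the (5 x 5) cofactor determinant gives 225.

225


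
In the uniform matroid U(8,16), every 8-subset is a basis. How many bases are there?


Bases of U(8,16) are all 8-element subsets of the 16-element ground set.
Number of bases = C(16,8).
(16 choose 8) = 12870.

12870


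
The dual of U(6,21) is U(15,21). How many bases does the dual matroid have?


The dual of U(r,n) is U(n-r, n) = U(15,21).
Bases of U(15,21) are all (15)-element subsets.
|B(M*)| = C(21,15) = 21! / (15! * 6!) = 54264.

54264


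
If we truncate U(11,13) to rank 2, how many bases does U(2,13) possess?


Truncating U(11,13) to rank 2 gives U(2,13).
Bases of U(2,13) are all 2-element subsets of 13 elements.
Number of bases = C(13,2) = (13 * 12) / (1 * 2) = 78.

78


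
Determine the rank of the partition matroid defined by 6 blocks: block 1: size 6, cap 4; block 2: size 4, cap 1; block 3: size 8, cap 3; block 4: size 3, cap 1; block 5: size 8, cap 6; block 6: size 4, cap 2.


Rank of a partition matroid = sum of min(|Si|, ci) for each block.
= min(6,4) + min(4,1) + min(8,3) + min(3,1) + min(8,6) + min(4,2)
= 4 + 1 + 3 + 1 + 6 + 2
= 17.

17


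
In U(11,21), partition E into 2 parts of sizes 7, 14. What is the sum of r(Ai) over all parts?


r(Ai) = min(|Ai|, 11) for each part.
Sum = min(7,11) + min(14,11)
    = 7 + 11
    = 18.

18


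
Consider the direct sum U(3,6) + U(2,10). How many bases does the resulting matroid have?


Bases of a direct sum M1 + M2: |B| = |B(M1)| * |B(M2)|.
|B(U(3,6))| = C(6,3) = 20.
|B(U(2,10))| = C(10,2) = 45.
Total bases = 20 * 45 = 900.

900


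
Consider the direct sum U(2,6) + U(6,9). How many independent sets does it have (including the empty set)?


For a direct sum, |I(M1+M2)| = |I(M1)| * |I(M2)|.
|I(U(2,6))| = sum C(6,k) for k=0..2 = 22.
|I(U(6,9))| = sum C(9,k) for k=0..6 = 466.
Total = 22 * 466 = 10252.

10252


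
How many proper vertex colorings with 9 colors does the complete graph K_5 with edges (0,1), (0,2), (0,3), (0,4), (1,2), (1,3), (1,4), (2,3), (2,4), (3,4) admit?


P(K_5, k) = k(k-1)(k-2)...(k-4).
P(9) = (9) * (8) * (7) * (6) * (5) = 15120.

15120


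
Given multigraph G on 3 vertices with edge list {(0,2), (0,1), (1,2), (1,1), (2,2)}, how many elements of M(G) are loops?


In a graphic matroid, a loop is a self-loop edge (u,u) with rank 0.
Examining all 5 edges for self-loops...
Self-loops found: (1,1), (2,2)
Number of loops = 2.

2


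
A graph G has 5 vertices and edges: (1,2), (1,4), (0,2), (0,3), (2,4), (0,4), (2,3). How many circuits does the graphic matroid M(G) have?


A circuit in a graphic matroid = edge set of a simple cycle.
G has 5 vertices and 7 edges.
Enumerating all minimal edge subsets forming cycles...
Total circuits found: 6.

6


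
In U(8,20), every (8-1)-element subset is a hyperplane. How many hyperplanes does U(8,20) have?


Hyperplanes of U(8,20) are flats of rank 7.
In a uniform matroid, these are exactly the (7)-element subsets.
Count = (20 choose 7) = 77520.

77520


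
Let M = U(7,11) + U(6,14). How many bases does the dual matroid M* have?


(M1+M2)* = M1* + M2*.
M1* = U(4,11), bases: C(11,4) = 330.
M2* = U(8,14), bases: C(14,8) = 3003.
|B(M*)| = 330 * 3003 = 990990.

990990


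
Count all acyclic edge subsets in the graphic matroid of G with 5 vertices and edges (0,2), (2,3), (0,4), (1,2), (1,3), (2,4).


An independent set in a graphic matroid is an acyclic edge subset.
G has 5 vertices and 6 edges.
Enumerate all 2^6 = 64 subsets, checking for acyclicity.
Total independent sets = 49.

49


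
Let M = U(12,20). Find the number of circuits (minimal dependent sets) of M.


In U(12,20), circuits are the (13)-element subsets.
Any set of 13 elements is dependent, and removing any one element gives
an independent set of size 12, so it is a minimal dependent set.
Number of circuits = C(20,13) = 20! / (13! * 7!) = 77520.

77520


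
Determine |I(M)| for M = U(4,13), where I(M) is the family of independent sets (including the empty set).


Independent sets of U(4,13) are all subsets of size <= 4.
Count = (13 choose 0) + (13 choose 1) + (13 choose 2) + (13 choose 3) + (13 choose 4)
     = 1 + 13 + 78 + 286 + 715
     = 1093.

1093


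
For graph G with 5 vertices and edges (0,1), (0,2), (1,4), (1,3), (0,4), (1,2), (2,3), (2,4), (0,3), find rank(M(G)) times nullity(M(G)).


r(M) = |V| - c = 5 - 1 = 4.
nullity = |E| - r(M) = 9 - 4 = 5.
Product = 4 * 5 = 20.

20


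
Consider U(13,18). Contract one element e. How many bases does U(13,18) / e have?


Contracting e from U(13,18) gives U(12,17).
Bases of U(12,17) = C(17,12) = 17! / (12! * 5!) = 6188.

6188


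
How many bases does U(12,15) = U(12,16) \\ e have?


Deleting e from U(12,16) gives U(12,15) since n > r.
Bases of U(12,15) = C(15,12) = 15! / (12! * 3!) = 455.

455


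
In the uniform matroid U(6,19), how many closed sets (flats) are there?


Flats of U(6,19): every subset of size < 6 is a flat, plus E itself.
Count = (19 choose 0) + (19 choose 1) + (19 choose 2) + (19 choose 3) + (19 choose 4) + (19 choose 5) + 1
     = 1 + 19 + 171 + 969 + 3876 + 11628 + 1
     = 16665.

16665
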